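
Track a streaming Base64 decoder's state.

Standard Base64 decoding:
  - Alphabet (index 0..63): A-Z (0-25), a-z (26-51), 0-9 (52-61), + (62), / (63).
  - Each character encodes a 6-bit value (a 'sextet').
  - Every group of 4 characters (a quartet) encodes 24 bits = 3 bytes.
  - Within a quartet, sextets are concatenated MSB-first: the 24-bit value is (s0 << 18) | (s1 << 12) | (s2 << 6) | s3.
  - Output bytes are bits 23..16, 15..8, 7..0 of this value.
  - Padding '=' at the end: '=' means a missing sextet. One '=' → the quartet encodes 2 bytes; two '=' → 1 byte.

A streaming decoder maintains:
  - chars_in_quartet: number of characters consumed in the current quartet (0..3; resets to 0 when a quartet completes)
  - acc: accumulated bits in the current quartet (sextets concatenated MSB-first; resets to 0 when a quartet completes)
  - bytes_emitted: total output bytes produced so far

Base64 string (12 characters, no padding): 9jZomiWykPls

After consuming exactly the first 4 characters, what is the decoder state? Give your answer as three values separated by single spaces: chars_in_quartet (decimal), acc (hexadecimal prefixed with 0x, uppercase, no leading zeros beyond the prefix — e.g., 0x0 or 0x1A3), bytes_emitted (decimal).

Answer: 0 0x0 3

Derivation:
After char 0 ('9'=61): chars_in_quartet=1 acc=0x3D bytes_emitted=0
After char 1 ('j'=35): chars_in_quartet=2 acc=0xF63 bytes_emitted=0
After char 2 ('Z'=25): chars_in_quartet=3 acc=0x3D8D9 bytes_emitted=0
After char 3 ('o'=40): chars_in_quartet=4 acc=0xF63668 -> emit F6 36 68, reset; bytes_emitted=3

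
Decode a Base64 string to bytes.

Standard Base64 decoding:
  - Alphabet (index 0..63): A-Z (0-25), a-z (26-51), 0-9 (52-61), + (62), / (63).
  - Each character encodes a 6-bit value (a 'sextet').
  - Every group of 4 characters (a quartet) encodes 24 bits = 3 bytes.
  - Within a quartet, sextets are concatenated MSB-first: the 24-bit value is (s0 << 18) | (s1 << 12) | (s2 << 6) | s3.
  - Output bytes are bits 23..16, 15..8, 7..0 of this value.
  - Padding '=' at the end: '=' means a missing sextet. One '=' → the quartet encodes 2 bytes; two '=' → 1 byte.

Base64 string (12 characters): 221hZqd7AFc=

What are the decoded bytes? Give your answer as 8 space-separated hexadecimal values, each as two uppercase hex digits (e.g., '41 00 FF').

Answer: DB 6D 61 66 A7 7B 00 57

Derivation:
After char 0 ('2'=54): chars_in_quartet=1 acc=0x36 bytes_emitted=0
After char 1 ('2'=54): chars_in_quartet=2 acc=0xDB6 bytes_emitted=0
After char 2 ('1'=53): chars_in_quartet=3 acc=0x36DB5 bytes_emitted=0
After char 3 ('h'=33): chars_in_quartet=4 acc=0xDB6D61 -> emit DB 6D 61, reset; bytes_emitted=3
After char 4 ('Z'=25): chars_in_quartet=1 acc=0x19 bytes_emitted=3
After char 5 ('q'=42): chars_in_quartet=2 acc=0x66A bytes_emitted=3
After char 6 ('d'=29): chars_in_quartet=3 acc=0x19A9D bytes_emitted=3
After char 7 ('7'=59): chars_in_quartet=4 acc=0x66A77B -> emit 66 A7 7B, reset; bytes_emitted=6
After char 8 ('A'=0): chars_in_quartet=1 acc=0x0 bytes_emitted=6
After char 9 ('F'=5): chars_in_quartet=2 acc=0x5 bytes_emitted=6
After char 10 ('c'=28): chars_in_quartet=3 acc=0x15C bytes_emitted=6
Padding '=': partial quartet acc=0x15C -> emit 00 57; bytes_emitted=8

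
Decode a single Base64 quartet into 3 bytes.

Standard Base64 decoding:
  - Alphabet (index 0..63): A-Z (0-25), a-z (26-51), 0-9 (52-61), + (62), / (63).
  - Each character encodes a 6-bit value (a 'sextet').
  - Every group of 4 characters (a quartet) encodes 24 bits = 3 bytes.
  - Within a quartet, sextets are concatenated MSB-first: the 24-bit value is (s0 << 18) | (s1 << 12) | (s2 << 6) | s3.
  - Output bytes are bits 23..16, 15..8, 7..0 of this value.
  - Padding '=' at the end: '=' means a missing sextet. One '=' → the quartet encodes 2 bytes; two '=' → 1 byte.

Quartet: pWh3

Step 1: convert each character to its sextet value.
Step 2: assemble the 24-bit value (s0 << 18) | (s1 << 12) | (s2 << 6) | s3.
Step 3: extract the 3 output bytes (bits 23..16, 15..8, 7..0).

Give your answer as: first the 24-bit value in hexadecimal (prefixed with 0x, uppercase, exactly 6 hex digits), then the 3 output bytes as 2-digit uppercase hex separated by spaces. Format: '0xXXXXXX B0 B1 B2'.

Answer: 0xA56877 A5 68 77

Derivation:
Sextets: p=41, W=22, h=33, 3=55
24-bit: (41<<18) | (22<<12) | (33<<6) | 55
      = 0xA40000 | 0x016000 | 0x000840 | 0x000037
      = 0xA56877
Bytes: (v>>16)&0xFF=A5, (v>>8)&0xFF=68, v&0xFF=77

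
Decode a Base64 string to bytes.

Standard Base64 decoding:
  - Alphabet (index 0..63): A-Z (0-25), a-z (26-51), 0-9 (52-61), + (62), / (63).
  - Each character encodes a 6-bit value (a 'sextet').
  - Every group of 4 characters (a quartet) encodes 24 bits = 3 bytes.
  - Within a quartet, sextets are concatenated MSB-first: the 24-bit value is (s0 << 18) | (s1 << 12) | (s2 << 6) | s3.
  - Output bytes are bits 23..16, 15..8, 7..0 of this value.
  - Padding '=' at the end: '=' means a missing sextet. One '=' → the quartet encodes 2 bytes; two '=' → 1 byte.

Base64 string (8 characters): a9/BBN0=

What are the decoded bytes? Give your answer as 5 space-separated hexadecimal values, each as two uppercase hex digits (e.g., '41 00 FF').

After char 0 ('a'=26): chars_in_quartet=1 acc=0x1A bytes_emitted=0
After char 1 ('9'=61): chars_in_quartet=2 acc=0x6BD bytes_emitted=0
After char 2 ('/'=63): chars_in_quartet=3 acc=0x1AF7F bytes_emitted=0
After char 3 ('B'=1): chars_in_quartet=4 acc=0x6BDFC1 -> emit 6B DF C1, reset; bytes_emitted=3
After char 4 ('B'=1): chars_in_quartet=1 acc=0x1 bytes_emitted=3
After char 5 ('N'=13): chars_in_quartet=2 acc=0x4D bytes_emitted=3
After char 6 ('0'=52): chars_in_quartet=3 acc=0x1374 bytes_emitted=3
Padding '=': partial quartet acc=0x1374 -> emit 04 DD; bytes_emitted=5

Answer: 6B DF C1 04 DD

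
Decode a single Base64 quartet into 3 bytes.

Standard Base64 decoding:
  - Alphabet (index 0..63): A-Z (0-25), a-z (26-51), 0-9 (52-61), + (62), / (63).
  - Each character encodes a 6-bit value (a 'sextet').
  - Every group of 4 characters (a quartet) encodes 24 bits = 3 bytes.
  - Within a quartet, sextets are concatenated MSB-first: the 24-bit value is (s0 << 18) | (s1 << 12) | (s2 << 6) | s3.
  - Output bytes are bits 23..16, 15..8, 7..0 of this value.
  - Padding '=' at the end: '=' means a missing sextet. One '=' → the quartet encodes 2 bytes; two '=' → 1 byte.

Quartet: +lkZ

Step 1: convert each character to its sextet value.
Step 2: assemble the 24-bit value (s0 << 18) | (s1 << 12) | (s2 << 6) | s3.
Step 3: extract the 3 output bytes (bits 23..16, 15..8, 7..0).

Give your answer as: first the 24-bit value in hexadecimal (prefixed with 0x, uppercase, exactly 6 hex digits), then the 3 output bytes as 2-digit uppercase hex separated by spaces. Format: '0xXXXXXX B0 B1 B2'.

Sextets: +=62, l=37, k=36, Z=25
24-bit: (62<<18) | (37<<12) | (36<<6) | 25
      = 0xF80000 | 0x025000 | 0x000900 | 0x000019
      = 0xFA5919
Bytes: (v>>16)&0xFF=FA, (v>>8)&0xFF=59, v&0xFF=19

Answer: 0xFA5919 FA 59 19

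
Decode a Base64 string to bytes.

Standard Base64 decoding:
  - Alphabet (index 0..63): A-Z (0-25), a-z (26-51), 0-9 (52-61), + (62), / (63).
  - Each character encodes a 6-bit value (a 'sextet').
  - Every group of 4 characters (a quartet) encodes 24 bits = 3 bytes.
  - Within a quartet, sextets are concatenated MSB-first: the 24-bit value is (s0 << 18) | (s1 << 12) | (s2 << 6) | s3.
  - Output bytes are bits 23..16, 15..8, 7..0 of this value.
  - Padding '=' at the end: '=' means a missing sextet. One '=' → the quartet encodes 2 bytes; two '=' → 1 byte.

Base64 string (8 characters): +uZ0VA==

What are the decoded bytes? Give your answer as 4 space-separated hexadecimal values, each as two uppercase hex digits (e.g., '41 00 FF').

After char 0 ('+'=62): chars_in_quartet=1 acc=0x3E bytes_emitted=0
After char 1 ('u'=46): chars_in_quartet=2 acc=0xFAE bytes_emitted=0
After char 2 ('Z'=25): chars_in_quartet=3 acc=0x3EB99 bytes_emitted=0
After char 3 ('0'=52): chars_in_quartet=4 acc=0xFAE674 -> emit FA E6 74, reset; bytes_emitted=3
After char 4 ('V'=21): chars_in_quartet=1 acc=0x15 bytes_emitted=3
After char 5 ('A'=0): chars_in_quartet=2 acc=0x540 bytes_emitted=3
Padding '==': partial quartet acc=0x540 -> emit 54; bytes_emitted=4

Answer: FA E6 74 54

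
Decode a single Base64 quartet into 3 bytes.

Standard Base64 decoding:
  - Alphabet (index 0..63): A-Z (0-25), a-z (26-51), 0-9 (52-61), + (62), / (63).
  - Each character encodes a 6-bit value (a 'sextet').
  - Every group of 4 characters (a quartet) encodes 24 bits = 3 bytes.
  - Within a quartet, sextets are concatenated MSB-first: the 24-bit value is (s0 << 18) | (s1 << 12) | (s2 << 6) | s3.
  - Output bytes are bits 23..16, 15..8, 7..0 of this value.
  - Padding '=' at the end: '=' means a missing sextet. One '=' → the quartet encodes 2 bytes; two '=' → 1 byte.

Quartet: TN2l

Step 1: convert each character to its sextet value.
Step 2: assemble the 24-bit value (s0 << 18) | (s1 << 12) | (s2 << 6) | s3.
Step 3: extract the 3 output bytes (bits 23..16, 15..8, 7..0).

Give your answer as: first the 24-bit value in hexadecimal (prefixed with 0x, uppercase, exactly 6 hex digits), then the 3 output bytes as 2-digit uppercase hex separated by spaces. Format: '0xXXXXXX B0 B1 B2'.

Answer: 0x4CDDA5 4C DD A5

Derivation:
Sextets: T=19, N=13, 2=54, l=37
24-bit: (19<<18) | (13<<12) | (54<<6) | 37
      = 0x4C0000 | 0x00D000 | 0x000D80 | 0x000025
      = 0x4CDDA5
Bytes: (v>>16)&0xFF=4C, (v>>8)&0xFF=DD, v&0xFF=A5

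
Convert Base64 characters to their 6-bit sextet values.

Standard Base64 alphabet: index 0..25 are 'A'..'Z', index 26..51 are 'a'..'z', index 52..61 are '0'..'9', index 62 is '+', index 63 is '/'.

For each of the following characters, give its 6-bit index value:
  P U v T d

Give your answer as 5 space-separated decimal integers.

'P': A..Z range, ord('P') − ord('A') = 15
'U': A..Z range, ord('U') − ord('A') = 20
'v': a..z range, 26 + ord('v') − ord('a') = 47
'T': A..Z range, ord('T') − ord('A') = 19
'd': a..z range, 26 + ord('d') − ord('a') = 29

Answer: 15 20 47 19 29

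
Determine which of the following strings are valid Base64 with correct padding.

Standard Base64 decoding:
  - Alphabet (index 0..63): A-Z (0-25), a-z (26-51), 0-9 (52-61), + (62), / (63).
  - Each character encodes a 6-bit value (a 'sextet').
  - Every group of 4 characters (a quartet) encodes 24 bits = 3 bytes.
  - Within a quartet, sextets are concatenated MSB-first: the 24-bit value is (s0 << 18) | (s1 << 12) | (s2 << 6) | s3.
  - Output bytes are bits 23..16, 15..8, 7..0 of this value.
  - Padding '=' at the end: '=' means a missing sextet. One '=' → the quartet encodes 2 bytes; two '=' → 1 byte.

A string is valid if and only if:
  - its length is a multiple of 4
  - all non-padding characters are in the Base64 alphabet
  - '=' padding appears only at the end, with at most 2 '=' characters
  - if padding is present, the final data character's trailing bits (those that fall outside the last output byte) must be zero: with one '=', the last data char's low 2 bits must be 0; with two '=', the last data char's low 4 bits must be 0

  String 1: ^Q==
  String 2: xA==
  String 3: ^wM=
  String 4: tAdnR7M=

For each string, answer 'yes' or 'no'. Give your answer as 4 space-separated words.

Answer: no yes no yes

Derivation:
String 1: '^Q==' → invalid (bad char(s): ['^'])
String 2: 'xA==' → valid
String 3: '^wM=' → invalid (bad char(s): ['^'])
String 4: 'tAdnR7M=' → valid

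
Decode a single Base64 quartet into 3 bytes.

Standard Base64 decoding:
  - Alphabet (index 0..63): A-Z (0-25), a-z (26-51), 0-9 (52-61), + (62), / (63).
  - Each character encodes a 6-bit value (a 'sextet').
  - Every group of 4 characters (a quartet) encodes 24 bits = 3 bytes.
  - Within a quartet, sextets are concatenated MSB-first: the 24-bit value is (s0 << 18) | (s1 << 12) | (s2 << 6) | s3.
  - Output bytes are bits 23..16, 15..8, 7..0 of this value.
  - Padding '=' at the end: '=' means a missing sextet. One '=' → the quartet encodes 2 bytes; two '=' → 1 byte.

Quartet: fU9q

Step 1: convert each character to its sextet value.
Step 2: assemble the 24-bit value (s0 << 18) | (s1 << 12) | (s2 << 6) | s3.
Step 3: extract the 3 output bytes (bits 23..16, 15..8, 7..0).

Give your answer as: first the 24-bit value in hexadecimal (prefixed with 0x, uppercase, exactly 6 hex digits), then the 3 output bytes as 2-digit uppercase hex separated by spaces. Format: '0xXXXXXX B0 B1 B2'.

Sextets: f=31, U=20, 9=61, q=42
24-bit: (31<<18) | (20<<12) | (61<<6) | 42
      = 0x7C0000 | 0x014000 | 0x000F40 | 0x00002A
      = 0x7D4F6A
Bytes: (v>>16)&0xFF=7D, (v>>8)&0xFF=4F, v&0xFF=6A

Answer: 0x7D4F6A 7D 4F 6A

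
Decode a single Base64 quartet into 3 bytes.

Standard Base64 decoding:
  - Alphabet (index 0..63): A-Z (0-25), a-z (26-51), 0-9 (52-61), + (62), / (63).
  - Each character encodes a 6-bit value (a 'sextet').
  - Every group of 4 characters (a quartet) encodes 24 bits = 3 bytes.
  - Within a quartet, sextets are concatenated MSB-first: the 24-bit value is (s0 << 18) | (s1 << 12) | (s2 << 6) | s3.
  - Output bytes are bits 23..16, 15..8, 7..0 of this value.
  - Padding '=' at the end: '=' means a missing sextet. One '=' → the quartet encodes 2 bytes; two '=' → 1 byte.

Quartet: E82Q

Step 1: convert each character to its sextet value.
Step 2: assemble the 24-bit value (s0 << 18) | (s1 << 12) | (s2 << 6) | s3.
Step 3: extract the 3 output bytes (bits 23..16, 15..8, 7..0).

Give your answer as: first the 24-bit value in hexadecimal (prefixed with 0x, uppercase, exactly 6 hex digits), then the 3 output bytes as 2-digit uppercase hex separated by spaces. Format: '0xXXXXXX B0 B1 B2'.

Answer: 0x13CD90 13 CD 90

Derivation:
Sextets: E=4, 8=60, 2=54, Q=16
24-bit: (4<<18) | (60<<12) | (54<<6) | 16
      = 0x100000 | 0x03C000 | 0x000D80 | 0x000010
      = 0x13CD90
Bytes: (v>>16)&0xFF=13, (v>>8)&0xFF=CD, v&0xFF=90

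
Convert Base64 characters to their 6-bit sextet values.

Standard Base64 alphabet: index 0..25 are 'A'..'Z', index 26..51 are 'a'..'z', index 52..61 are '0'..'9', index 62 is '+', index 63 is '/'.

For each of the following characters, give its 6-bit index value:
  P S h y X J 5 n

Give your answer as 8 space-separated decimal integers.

Answer: 15 18 33 50 23 9 57 39

Derivation:
'P': A..Z range, ord('P') − ord('A') = 15
'S': A..Z range, ord('S') − ord('A') = 18
'h': a..z range, 26 + ord('h') − ord('a') = 33
'y': a..z range, 26 + ord('y') − ord('a') = 50
'X': A..Z range, ord('X') − ord('A') = 23
'J': A..Z range, ord('J') − ord('A') = 9
'5': 0..9 range, 52 + ord('5') − ord('0') = 57
'n': a..z range, 26 + ord('n') − ord('a') = 39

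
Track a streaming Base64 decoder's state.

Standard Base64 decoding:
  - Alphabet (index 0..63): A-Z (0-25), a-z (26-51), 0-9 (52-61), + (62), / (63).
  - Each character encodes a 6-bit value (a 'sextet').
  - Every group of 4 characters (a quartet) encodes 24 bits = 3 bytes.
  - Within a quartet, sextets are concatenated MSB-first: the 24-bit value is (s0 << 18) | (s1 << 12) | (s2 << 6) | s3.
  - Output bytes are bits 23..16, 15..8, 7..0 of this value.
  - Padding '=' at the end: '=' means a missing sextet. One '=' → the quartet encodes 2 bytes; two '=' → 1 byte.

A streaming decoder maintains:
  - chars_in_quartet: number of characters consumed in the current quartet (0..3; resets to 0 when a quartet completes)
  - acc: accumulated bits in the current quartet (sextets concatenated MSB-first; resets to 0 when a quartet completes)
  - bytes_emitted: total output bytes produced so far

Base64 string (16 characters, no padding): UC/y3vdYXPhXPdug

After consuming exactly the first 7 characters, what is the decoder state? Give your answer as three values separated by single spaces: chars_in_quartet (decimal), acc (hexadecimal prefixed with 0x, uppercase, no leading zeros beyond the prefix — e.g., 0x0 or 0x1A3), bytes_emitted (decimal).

After char 0 ('U'=20): chars_in_quartet=1 acc=0x14 bytes_emitted=0
After char 1 ('C'=2): chars_in_quartet=2 acc=0x502 bytes_emitted=0
After char 2 ('/'=63): chars_in_quartet=3 acc=0x140BF bytes_emitted=0
After char 3 ('y'=50): chars_in_quartet=4 acc=0x502FF2 -> emit 50 2F F2, reset; bytes_emitted=3
After char 4 ('3'=55): chars_in_quartet=1 acc=0x37 bytes_emitted=3
After char 5 ('v'=47): chars_in_quartet=2 acc=0xDEF bytes_emitted=3
After char 6 ('d'=29): chars_in_quartet=3 acc=0x37BDD bytes_emitted=3

Answer: 3 0x37BDD 3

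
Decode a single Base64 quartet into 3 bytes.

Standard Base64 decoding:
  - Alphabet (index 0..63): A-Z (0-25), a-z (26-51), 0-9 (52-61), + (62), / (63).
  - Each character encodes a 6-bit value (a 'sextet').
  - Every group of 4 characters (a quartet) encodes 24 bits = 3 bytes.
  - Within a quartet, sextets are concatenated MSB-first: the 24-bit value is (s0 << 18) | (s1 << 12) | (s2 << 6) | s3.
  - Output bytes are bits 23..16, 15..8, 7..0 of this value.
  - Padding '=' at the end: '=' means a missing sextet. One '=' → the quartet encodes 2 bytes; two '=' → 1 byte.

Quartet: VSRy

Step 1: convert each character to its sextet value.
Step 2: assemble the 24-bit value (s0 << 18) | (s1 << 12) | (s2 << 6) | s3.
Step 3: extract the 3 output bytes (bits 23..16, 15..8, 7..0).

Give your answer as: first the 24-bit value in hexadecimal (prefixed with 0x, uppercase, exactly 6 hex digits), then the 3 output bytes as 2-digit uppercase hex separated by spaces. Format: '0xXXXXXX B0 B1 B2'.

Sextets: V=21, S=18, R=17, y=50
24-bit: (21<<18) | (18<<12) | (17<<6) | 50
      = 0x540000 | 0x012000 | 0x000440 | 0x000032
      = 0x552472
Bytes: (v>>16)&0xFF=55, (v>>8)&0xFF=24, v&0xFF=72

Answer: 0x552472 55 24 72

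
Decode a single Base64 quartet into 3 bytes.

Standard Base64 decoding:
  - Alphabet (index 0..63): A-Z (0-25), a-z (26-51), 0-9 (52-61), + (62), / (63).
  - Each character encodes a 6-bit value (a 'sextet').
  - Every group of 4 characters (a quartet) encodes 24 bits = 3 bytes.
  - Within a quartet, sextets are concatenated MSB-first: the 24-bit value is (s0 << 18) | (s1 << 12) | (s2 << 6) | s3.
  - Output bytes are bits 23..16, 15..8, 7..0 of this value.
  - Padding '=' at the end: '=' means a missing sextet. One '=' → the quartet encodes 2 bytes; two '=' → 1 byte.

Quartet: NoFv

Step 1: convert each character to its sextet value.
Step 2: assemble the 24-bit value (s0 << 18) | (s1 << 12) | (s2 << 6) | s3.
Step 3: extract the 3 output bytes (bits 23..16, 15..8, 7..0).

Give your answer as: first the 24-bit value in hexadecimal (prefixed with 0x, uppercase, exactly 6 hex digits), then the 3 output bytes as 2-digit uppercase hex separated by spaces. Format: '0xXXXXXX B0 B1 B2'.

Sextets: N=13, o=40, F=5, v=47
24-bit: (13<<18) | (40<<12) | (5<<6) | 47
      = 0x340000 | 0x028000 | 0x000140 | 0x00002F
      = 0x36816F
Bytes: (v>>16)&0xFF=36, (v>>8)&0xFF=81, v&0xFF=6F

Answer: 0x36816F 36 81 6F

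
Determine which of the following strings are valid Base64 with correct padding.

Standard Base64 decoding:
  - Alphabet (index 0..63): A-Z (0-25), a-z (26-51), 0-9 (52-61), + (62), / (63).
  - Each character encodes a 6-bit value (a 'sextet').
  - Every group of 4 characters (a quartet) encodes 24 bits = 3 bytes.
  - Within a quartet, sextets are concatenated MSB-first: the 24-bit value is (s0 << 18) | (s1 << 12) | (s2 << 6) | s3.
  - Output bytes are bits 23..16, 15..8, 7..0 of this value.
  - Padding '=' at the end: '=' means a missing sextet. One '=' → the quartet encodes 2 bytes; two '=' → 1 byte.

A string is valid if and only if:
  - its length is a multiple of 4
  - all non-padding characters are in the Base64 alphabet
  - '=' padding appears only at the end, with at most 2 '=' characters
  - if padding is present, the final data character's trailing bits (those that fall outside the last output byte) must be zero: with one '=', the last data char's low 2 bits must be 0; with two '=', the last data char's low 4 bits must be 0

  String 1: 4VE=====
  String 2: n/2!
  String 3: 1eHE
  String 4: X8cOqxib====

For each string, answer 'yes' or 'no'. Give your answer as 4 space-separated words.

String 1: '4VE=====' → invalid (5 pad chars (max 2))
String 2: 'n/2!' → invalid (bad char(s): ['!'])
String 3: '1eHE' → valid
String 4: 'X8cOqxib====' → invalid (4 pad chars (max 2))

Answer: no no yes no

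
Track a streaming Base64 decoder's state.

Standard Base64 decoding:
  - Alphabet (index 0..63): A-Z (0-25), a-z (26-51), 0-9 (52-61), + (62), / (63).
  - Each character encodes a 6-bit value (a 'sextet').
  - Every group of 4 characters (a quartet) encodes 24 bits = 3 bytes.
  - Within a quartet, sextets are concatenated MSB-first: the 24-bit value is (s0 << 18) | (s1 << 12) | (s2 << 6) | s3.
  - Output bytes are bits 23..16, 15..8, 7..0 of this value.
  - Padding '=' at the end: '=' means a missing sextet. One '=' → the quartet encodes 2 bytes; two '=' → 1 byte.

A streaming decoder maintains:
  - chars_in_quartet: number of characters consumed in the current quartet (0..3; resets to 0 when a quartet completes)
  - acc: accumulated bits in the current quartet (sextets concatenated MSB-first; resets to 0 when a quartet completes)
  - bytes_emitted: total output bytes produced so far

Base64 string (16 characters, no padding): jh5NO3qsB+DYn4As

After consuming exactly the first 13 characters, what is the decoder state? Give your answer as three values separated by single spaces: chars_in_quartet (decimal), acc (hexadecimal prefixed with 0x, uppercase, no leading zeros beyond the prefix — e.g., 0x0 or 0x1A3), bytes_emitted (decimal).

Answer: 1 0x27 9

Derivation:
After char 0 ('j'=35): chars_in_quartet=1 acc=0x23 bytes_emitted=0
After char 1 ('h'=33): chars_in_quartet=2 acc=0x8E1 bytes_emitted=0
After char 2 ('5'=57): chars_in_quartet=3 acc=0x23879 bytes_emitted=0
After char 3 ('N'=13): chars_in_quartet=4 acc=0x8E1E4D -> emit 8E 1E 4D, reset; bytes_emitted=3
After char 4 ('O'=14): chars_in_quartet=1 acc=0xE bytes_emitted=3
After char 5 ('3'=55): chars_in_quartet=2 acc=0x3B7 bytes_emitted=3
After char 6 ('q'=42): chars_in_quartet=3 acc=0xEDEA bytes_emitted=3
After char 7 ('s'=44): chars_in_quartet=4 acc=0x3B7AAC -> emit 3B 7A AC, reset; bytes_emitted=6
After char 8 ('B'=1): chars_in_quartet=1 acc=0x1 bytes_emitted=6
After char 9 ('+'=62): chars_in_quartet=2 acc=0x7E bytes_emitted=6
After char 10 ('D'=3): chars_in_quartet=3 acc=0x1F83 bytes_emitted=6
After char 11 ('Y'=24): chars_in_quartet=4 acc=0x7E0D8 -> emit 07 E0 D8, reset; bytes_emitted=9
After char 12 ('n'=39): chars_in_quartet=1 acc=0x27 bytes_emitted=9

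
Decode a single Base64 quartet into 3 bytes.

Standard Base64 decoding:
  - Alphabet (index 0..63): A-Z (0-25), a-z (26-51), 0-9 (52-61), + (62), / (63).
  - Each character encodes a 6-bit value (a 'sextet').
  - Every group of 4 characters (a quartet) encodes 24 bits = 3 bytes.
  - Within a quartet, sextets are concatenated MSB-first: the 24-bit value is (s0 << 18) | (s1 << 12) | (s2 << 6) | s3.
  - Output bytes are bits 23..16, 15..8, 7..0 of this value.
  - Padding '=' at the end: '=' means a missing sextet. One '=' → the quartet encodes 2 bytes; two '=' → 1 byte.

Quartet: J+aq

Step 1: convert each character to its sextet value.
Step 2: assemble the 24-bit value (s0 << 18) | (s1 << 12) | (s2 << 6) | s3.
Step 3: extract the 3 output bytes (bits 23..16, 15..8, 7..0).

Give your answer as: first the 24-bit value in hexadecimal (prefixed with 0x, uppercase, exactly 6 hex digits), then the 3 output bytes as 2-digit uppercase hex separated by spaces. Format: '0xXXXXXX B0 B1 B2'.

Answer: 0x27E6AA 27 E6 AA

Derivation:
Sextets: J=9, +=62, a=26, q=42
24-bit: (9<<18) | (62<<12) | (26<<6) | 42
      = 0x240000 | 0x03E000 | 0x000680 | 0x00002A
      = 0x27E6AA
Bytes: (v>>16)&0xFF=27, (v>>8)&0xFF=E6, v&0xFF=AA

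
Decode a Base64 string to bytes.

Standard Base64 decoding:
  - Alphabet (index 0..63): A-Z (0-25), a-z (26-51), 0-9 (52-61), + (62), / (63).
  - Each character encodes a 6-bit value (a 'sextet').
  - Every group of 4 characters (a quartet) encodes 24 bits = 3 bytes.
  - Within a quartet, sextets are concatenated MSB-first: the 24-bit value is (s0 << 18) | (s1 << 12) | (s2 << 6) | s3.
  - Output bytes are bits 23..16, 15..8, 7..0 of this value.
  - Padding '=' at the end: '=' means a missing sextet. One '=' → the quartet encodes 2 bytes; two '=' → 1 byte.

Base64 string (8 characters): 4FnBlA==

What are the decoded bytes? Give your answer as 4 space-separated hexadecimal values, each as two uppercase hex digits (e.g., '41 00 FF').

Answer: E0 59 C1 94

Derivation:
After char 0 ('4'=56): chars_in_quartet=1 acc=0x38 bytes_emitted=0
After char 1 ('F'=5): chars_in_quartet=2 acc=0xE05 bytes_emitted=0
After char 2 ('n'=39): chars_in_quartet=3 acc=0x38167 bytes_emitted=0
After char 3 ('B'=1): chars_in_quartet=4 acc=0xE059C1 -> emit E0 59 C1, reset; bytes_emitted=3
After char 4 ('l'=37): chars_in_quartet=1 acc=0x25 bytes_emitted=3
After char 5 ('A'=0): chars_in_quartet=2 acc=0x940 bytes_emitted=3
Padding '==': partial quartet acc=0x940 -> emit 94; bytes_emitted=4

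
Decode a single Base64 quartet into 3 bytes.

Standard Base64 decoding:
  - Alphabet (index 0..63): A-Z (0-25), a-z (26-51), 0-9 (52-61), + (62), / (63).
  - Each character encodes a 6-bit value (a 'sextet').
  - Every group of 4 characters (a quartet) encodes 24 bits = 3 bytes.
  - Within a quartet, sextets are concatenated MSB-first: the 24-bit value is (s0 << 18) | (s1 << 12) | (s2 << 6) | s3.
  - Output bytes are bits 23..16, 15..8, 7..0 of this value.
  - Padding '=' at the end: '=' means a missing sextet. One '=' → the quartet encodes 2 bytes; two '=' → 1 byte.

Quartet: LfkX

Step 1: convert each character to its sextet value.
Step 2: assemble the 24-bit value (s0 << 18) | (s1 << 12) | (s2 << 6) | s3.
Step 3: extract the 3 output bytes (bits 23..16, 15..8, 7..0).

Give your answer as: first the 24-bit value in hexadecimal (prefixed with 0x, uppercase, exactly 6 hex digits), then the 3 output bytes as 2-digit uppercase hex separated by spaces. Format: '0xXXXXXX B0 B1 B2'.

Answer: 0x2DF917 2D F9 17

Derivation:
Sextets: L=11, f=31, k=36, X=23
24-bit: (11<<18) | (31<<12) | (36<<6) | 23
      = 0x2C0000 | 0x01F000 | 0x000900 | 0x000017
      = 0x2DF917
Bytes: (v>>16)&0xFF=2D, (v>>8)&0xFF=F9, v&0xFF=17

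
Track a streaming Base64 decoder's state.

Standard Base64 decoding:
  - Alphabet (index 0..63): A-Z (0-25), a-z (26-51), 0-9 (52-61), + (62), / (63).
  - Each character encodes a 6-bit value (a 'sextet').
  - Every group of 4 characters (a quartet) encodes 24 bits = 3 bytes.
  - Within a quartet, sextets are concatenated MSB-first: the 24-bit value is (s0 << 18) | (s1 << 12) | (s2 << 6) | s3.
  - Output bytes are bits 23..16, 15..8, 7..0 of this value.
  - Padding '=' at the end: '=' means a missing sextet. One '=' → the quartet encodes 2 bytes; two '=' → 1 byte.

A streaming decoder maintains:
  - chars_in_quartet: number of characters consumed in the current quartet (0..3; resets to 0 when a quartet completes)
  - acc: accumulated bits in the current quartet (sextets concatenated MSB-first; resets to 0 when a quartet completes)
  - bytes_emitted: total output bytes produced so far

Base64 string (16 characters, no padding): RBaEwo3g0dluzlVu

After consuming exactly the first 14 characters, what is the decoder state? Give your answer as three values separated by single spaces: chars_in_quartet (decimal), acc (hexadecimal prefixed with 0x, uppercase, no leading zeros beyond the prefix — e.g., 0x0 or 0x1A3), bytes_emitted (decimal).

Answer: 2 0xCE5 9

Derivation:
After char 0 ('R'=17): chars_in_quartet=1 acc=0x11 bytes_emitted=0
After char 1 ('B'=1): chars_in_quartet=2 acc=0x441 bytes_emitted=0
After char 2 ('a'=26): chars_in_quartet=3 acc=0x1105A bytes_emitted=0
After char 3 ('E'=4): chars_in_quartet=4 acc=0x441684 -> emit 44 16 84, reset; bytes_emitted=3
After char 4 ('w'=48): chars_in_quartet=1 acc=0x30 bytes_emitted=3
After char 5 ('o'=40): chars_in_quartet=2 acc=0xC28 bytes_emitted=3
After char 6 ('3'=55): chars_in_quartet=3 acc=0x30A37 bytes_emitted=3
After char 7 ('g'=32): chars_in_quartet=4 acc=0xC28DE0 -> emit C2 8D E0, reset; bytes_emitted=6
After char 8 ('0'=52): chars_in_quartet=1 acc=0x34 bytes_emitted=6
After char 9 ('d'=29): chars_in_quartet=2 acc=0xD1D bytes_emitted=6
After char 10 ('l'=37): chars_in_quartet=3 acc=0x34765 bytes_emitted=6
After char 11 ('u'=46): chars_in_quartet=4 acc=0xD1D96E -> emit D1 D9 6E, reset; bytes_emitted=9
After char 12 ('z'=51): chars_in_quartet=1 acc=0x33 bytes_emitted=9
After char 13 ('l'=37): chars_in_quartet=2 acc=0xCE5 bytes_emitted=9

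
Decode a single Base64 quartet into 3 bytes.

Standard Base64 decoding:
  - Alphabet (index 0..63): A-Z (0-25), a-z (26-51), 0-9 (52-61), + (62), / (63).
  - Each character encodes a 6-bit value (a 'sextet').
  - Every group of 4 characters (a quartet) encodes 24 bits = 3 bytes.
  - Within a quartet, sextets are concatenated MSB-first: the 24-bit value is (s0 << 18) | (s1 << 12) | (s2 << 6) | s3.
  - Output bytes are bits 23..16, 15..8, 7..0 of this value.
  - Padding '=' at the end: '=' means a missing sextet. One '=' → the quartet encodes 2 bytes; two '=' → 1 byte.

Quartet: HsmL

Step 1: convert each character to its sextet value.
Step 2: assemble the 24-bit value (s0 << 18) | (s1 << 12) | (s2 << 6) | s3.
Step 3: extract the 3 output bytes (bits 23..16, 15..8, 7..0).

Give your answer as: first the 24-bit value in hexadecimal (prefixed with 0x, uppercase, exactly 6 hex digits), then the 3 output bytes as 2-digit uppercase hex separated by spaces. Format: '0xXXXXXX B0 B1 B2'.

Answer: 0x1EC98B 1E C9 8B

Derivation:
Sextets: H=7, s=44, m=38, L=11
24-bit: (7<<18) | (44<<12) | (38<<6) | 11
      = 0x1C0000 | 0x02C000 | 0x000980 | 0x00000B
      = 0x1EC98B
Bytes: (v>>16)&0xFF=1E, (v>>8)&0xFF=C9, v&0xFF=8B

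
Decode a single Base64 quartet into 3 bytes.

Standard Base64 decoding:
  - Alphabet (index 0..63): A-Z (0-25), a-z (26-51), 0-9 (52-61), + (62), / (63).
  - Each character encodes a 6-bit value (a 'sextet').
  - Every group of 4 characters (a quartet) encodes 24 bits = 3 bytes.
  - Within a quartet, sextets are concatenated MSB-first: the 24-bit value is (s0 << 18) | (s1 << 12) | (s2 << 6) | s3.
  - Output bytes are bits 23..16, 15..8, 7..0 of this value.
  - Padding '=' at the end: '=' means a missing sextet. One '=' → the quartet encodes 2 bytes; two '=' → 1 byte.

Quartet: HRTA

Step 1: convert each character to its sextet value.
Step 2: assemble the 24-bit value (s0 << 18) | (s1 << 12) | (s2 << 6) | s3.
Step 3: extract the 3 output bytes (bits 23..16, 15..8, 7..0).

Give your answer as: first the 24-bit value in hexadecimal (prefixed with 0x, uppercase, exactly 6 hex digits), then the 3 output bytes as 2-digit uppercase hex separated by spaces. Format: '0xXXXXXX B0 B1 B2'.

Answer: 0x1D14C0 1D 14 C0

Derivation:
Sextets: H=7, R=17, T=19, A=0
24-bit: (7<<18) | (17<<12) | (19<<6) | 0
      = 0x1C0000 | 0x011000 | 0x0004C0 | 0x000000
      = 0x1D14C0
Bytes: (v>>16)&0xFF=1D, (v>>8)&0xFF=14, v&0xFF=C0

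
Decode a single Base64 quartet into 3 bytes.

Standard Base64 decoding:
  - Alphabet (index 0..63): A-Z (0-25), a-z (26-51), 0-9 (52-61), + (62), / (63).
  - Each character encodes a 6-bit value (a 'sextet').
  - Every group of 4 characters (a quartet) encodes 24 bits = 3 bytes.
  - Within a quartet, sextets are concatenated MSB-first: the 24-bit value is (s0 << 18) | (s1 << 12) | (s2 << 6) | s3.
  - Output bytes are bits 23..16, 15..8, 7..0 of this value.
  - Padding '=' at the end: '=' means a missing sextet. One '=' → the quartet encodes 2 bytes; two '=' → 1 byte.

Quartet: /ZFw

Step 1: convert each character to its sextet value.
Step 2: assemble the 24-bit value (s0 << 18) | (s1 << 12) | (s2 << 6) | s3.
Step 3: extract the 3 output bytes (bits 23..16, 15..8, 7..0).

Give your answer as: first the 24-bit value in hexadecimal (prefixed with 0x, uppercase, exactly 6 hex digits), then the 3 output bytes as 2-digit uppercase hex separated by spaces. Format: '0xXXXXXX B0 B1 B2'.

Sextets: /=63, Z=25, F=5, w=48
24-bit: (63<<18) | (25<<12) | (5<<6) | 48
      = 0xFC0000 | 0x019000 | 0x000140 | 0x000030
      = 0xFD9170
Bytes: (v>>16)&0xFF=FD, (v>>8)&0xFF=91, v&0xFF=70

Answer: 0xFD9170 FD 91 70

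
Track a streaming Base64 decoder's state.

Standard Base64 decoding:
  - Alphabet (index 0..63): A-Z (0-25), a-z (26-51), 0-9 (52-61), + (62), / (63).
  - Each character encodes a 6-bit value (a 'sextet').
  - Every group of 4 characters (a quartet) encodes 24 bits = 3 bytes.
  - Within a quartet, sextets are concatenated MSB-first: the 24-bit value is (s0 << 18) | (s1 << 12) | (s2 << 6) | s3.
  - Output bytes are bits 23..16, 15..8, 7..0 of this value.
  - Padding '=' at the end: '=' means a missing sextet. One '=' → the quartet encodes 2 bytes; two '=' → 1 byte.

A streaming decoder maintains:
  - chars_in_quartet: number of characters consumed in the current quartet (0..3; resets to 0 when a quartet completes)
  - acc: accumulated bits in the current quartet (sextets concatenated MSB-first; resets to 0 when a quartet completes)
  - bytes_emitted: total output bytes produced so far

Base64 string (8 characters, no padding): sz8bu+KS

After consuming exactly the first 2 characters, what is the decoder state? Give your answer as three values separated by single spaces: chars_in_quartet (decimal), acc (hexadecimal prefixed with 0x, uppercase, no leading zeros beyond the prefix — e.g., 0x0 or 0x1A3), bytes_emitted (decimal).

Answer: 2 0xB33 0

Derivation:
After char 0 ('s'=44): chars_in_quartet=1 acc=0x2C bytes_emitted=0
After char 1 ('z'=51): chars_in_quartet=2 acc=0xB33 bytes_emitted=0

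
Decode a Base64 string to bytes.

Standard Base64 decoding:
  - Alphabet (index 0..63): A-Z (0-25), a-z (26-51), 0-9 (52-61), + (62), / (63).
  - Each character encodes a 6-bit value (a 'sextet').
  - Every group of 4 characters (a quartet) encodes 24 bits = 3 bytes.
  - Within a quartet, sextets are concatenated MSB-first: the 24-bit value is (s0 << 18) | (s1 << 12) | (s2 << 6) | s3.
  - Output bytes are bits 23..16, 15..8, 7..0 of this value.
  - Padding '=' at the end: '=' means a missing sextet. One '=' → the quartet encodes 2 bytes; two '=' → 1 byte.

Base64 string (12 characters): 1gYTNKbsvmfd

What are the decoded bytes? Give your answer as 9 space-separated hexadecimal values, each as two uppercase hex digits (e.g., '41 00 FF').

Answer: D6 06 13 34 A6 EC BE 67 DD

Derivation:
After char 0 ('1'=53): chars_in_quartet=1 acc=0x35 bytes_emitted=0
After char 1 ('g'=32): chars_in_quartet=2 acc=0xD60 bytes_emitted=0
After char 2 ('Y'=24): chars_in_quartet=3 acc=0x35818 bytes_emitted=0
After char 3 ('T'=19): chars_in_quartet=4 acc=0xD60613 -> emit D6 06 13, reset; bytes_emitted=3
After char 4 ('N'=13): chars_in_quartet=1 acc=0xD bytes_emitted=3
After char 5 ('K'=10): chars_in_quartet=2 acc=0x34A bytes_emitted=3
After char 6 ('b'=27): chars_in_quartet=3 acc=0xD29B bytes_emitted=3
After char 7 ('s'=44): chars_in_quartet=4 acc=0x34A6EC -> emit 34 A6 EC, reset; bytes_emitted=6
After char 8 ('v'=47): chars_in_quartet=1 acc=0x2F bytes_emitted=6
After char 9 ('m'=38): chars_in_quartet=2 acc=0xBE6 bytes_emitted=6
After char 10 ('f'=31): chars_in_quartet=3 acc=0x2F99F bytes_emitted=6
After char 11 ('d'=29): chars_in_quartet=4 acc=0xBE67DD -> emit BE 67 DD, reset; bytes_emitted=9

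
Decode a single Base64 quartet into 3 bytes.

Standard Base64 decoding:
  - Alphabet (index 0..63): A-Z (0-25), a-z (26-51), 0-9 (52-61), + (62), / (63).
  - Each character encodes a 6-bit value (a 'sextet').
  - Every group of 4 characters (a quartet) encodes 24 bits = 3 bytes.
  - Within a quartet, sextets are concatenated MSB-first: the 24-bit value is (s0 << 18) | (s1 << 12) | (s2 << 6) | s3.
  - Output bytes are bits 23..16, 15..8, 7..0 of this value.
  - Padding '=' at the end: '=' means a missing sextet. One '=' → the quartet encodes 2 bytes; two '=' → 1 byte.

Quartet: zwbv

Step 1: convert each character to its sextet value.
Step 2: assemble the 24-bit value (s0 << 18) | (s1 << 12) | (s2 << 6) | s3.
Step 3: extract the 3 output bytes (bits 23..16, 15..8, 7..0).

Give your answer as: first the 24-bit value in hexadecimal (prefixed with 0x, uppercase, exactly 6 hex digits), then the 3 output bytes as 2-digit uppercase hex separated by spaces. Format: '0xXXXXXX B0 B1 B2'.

Answer: 0xCF06EF CF 06 EF

Derivation:
Sextets: z=51, w=48, b=27, v=47
24-bit: (51<<18) | (48<<12) | (27<<6) | 47
      = 0xCC0000 | 0x030000 | 0x0006C0 | 0x00002F
      = 0xCF06EF
Bytes: (v>>16)&0xFF=CF, (v>>8)&0xFF=06, v&0xFF=EF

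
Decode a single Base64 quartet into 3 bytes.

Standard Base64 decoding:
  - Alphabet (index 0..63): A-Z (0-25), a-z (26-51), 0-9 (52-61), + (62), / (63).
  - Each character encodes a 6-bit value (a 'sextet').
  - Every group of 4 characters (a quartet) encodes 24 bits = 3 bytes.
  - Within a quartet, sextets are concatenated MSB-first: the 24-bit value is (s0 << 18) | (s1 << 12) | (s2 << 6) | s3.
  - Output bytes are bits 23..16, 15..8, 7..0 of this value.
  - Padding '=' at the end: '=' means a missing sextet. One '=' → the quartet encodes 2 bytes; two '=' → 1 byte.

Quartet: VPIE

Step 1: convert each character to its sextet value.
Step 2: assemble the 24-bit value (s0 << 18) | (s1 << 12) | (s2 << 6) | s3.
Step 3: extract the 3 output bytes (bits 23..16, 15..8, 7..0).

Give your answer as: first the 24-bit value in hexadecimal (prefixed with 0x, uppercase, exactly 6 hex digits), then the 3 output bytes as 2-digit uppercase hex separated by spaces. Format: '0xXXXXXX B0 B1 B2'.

Answer: 0x54F204 54 F2 04

Derivation:
Sextets: V=21, P=15, I=8, E=4
24-bit: (21<<18) | (15<<12) | (8<<6) | 4
      = 0x540000 | 0x00F000 | 0x000200 | 0x000004
      = 0x54F204
Bytes: (v>>16)&0xFF=54, (v>>8)&0xFF=F2, v&0xFF=04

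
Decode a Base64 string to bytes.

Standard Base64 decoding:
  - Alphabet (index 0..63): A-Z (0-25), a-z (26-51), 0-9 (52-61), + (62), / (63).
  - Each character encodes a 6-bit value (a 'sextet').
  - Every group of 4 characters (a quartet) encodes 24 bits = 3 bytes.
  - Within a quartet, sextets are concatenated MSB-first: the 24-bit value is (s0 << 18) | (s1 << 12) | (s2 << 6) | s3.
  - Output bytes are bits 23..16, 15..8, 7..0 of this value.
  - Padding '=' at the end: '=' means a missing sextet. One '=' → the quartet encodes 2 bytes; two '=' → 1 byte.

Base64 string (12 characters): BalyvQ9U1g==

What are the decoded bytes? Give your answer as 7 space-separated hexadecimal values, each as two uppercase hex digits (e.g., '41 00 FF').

Answer: 05 A9 72 BD 0F 54 D6

Derivation:
After char 0 ('B'=1): chars_in_quartet=1 acc=0x1 bytes_emitted=0
After char 1 ('a'=26): chars_in_quartet=2 acc=0x5A bytes_emitted=0
After char 2 ('l'=37): chars_in_quartet=3 acc=0x16A5 bytes_emitted=0
After char 3 ('y'=50): chars_in_quartet=4 acc=0x5A972 -> emit 05 A9 72, reset; bytes_emitted=3
After char 4 ('v'=47): chars_in_quartet=1 acc=0x2F bytes_emitted=3
After char 5 ('Q'=16): chars_in_quartet=2 acc=0xBD0 bytes_emitted=3
After char 6 ('9'=61): chars_in_quartet=3 acc=0x2F43D bytes_emitted=3
After char 7 ('U'=20): chars_in_quartet=4 acc=0xBD0F54 -> emit BD 0F 54, reset; bytes_emitted=6
After char 8 ('1'=53): chars_in_quartet=1 acc=0x35 bytes_emitted=6
After char 9 ('g'=32): chars_in_quartet=2 acc=0xD60 bytes_emitted=6
Padding '==': partial quartet acc=0xD60 -> emit D6; bytes_emitted=7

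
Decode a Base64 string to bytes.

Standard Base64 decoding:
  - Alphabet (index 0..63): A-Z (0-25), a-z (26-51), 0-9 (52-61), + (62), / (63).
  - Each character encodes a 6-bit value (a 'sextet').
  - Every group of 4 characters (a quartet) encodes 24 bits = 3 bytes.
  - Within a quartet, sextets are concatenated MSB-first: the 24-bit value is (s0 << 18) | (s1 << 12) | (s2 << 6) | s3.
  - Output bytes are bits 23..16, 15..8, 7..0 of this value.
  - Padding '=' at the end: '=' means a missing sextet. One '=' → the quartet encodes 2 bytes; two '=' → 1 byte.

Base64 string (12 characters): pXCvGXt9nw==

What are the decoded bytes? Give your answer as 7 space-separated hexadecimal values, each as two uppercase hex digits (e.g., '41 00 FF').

Answer: A5 70 AF 19 7B 7D 9F

Derivation:
After char 0 ('p'=41): chars_in_quartet=1 acc=0x29 bytes_emitted=0
After char 1 ('X'=23): chars_in_quartet=2 acc=0xA57 bytes_emitted=0
After char 2 ('C'=2): chars_in_quartet=3 acc=0x295C2 bytes_emitted=0
After char 3 ('v'=47): chars_in_quartet=4 acc=0xA570AF -> emit A5 70 AF, reset; bytes_emitted=3
After char 4 ('G'=6): chars_in_quartet=1 acc=0x6 bytes_emitted=3
After char 5 ('X'=23): chars_in_quartet=2 acc=0x197 bytes_emitted=3
After char 6 ('t'=45): chars_in_quartet=3 acc=0x65ED bytes_emitted=3
After char 7 ('9'=61): chars_in_quartet=4 acc=0x197B7D -> emit 19 7B 7D, reset; bytes_emitted=6
After char 8 ('n'=39): chars_in_quartet=1 acc=0x27 bytes_emitted=6
After char 9 ('w'=48): chars_in_quartet=2 acc=0x9F0 bytes_emitted=6
Padding '==': partial quartet acc=0x9F0 -> emit 9F; bytes_emitted=7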